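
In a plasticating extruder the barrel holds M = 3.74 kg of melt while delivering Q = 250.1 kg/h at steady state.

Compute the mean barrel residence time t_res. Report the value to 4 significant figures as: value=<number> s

Throughput in SI: Q_s = 250.1 kg/h ÷ 3600 s/h = 0.0694722 kg/s
t_res = M / Q_s = 3.74 ÷ 0.0694722 = 53.8345 s

value=53.83 s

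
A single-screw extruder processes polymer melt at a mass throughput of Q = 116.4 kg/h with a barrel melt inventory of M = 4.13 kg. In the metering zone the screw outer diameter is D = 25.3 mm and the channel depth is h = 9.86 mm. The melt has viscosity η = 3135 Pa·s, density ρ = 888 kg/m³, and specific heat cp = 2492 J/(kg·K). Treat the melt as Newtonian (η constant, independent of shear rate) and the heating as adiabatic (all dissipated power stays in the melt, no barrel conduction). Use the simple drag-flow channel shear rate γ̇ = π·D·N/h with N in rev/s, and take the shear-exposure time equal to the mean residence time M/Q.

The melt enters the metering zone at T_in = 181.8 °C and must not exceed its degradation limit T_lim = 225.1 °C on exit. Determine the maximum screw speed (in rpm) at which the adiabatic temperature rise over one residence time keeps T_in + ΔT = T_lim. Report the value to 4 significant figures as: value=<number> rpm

Q_s = Q / 3600 = 116.4 / 3600 = 0.0323333 kg/s
t_res = M / Q_s = 4.13 ÷ 0.0323333 = 127.732 s
Geometry in SI: D = 25.3 mm → 0.0253 m, h = 9.86 mm → 0.00986 m
ΔT_a = T_lim − T_in = 225.1 °C − 181.8 °C = 43.3 K
Invert ΔT = ηγ̇²t_res/(ρcp) for γ̇: γ̇_max² = ΔT_a ρ cp / (η t_res) = 43.3·888·2492 / (3135·127.732) = 239.283 s⁻²
γ̇_max = √239.283 = 15.4688 s⁻¹
N_max = γ̇_max h / (πD) = 15.4688·0.00986/(π·0.0253) = 1.91894 rev/s → ×60 = 115.137 rpm

value=115.1 rpm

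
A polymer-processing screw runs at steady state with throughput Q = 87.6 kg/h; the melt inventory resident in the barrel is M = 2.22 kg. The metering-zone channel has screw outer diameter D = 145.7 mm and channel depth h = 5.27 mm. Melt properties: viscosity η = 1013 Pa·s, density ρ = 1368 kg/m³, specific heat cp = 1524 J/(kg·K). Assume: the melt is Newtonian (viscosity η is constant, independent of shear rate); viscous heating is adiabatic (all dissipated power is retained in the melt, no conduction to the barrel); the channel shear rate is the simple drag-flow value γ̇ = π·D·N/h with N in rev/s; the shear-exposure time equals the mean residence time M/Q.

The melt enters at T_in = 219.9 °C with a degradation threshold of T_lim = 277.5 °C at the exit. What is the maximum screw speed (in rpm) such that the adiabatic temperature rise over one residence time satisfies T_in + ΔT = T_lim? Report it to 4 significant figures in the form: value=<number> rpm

Throughput in SI: Q_s = 87.6 kg/h ÷ 3600 s/h = 0.0243333 kg/s
Mean residence time: t_res = M/Q_s = 2.22 kg / 0.0243333 kg/s = 91.2329 s
Geometry in SI: D = 145.7 mm → 0.1457 m, h = 5.27 mm → 0.00527 m
ΔT_a = T_lim − T_in = 277.5 − 219.9 = 57.6 K
Invert ΔT = ηγ̇²t_res/(ρcp) for γ̇: γ̇_max² = ΔT_a ρ cp / (η t_res) = 57.6·1368·1524 / (1013·91.2329) = 1299.37 s⁻²
γ̇_max = √1299.37 = 36.0468 s⁻¹
Solve γ̇ = πDN/h for N: N_max = γ̇_max·h/(π·D) = 36.0468 × 0.00527 / (π × 0.1457) = 0.415019 rev/s = 24.9011 rpm

value=24.90 rpm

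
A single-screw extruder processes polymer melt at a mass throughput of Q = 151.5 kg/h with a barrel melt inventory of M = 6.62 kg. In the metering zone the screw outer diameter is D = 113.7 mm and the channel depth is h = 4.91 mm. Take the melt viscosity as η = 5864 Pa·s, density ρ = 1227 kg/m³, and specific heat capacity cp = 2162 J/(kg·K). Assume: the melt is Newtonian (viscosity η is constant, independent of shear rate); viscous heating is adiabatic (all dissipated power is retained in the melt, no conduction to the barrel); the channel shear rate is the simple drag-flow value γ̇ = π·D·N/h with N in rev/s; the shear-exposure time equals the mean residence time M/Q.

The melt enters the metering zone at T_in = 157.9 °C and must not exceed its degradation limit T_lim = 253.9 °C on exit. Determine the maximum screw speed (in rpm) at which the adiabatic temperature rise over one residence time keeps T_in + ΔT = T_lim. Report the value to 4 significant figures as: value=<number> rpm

Throughput in SI: Q_s = 151.5 kg/h ÷ 3600 s/h = 0.0420833 kg/s
t_res = M / Q_s = 6.62 / 0.0420833 = 157.307 s
D = 113.7 mm = 0.1137 m;  h = 4.91 mm = 0.00491 m
Allowable rise: ΔT_a = T_lim − T_in = 253.9 − 157.9 = 96 K
Invert ΔT = ηγ̇²t_res/(ρcp) for γ̇: γ̇_max² = ΔT_a ρ cp / (η t_res) = 96·1227·2162 / (5864·157.307) = 276.077 s⁻²
γ̇_max = √276.077 = 16.6156 s⁻¹
Solve γ̇ = πDN/h for N: N_max = γ̇_max·h/(π·D) = 16.6156 × 0.00491 / (π × 0.1137) = 0.228395 rev/s = 13.7037 rpm

value=13.70 rpm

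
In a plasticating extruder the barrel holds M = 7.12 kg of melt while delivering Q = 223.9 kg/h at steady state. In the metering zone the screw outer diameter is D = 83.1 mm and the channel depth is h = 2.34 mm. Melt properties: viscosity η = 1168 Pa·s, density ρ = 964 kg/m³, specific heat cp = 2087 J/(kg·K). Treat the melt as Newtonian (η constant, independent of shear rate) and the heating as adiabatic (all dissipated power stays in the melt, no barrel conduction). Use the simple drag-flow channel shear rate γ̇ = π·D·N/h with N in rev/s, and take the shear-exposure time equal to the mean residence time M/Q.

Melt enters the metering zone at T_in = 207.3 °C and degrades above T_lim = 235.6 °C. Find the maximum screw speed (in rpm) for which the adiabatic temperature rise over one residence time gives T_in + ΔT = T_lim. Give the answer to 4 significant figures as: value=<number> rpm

Throughput in SI: Q_s = 223.9 kg/h ÷ 3600 s/h = 0.0621944 kg/s
t_res = M / Q_s = 7.12 ÷ 0.0621944 = 114.48 s
Geometry in SI: D = 83.1 mm → 0.0831 m, h = 2.34 mm → 0.00234 m
ΔT_a = T_lim − T_in = 235.6 − 207.3 = 28.3 K
γ̇_max² = ΔT_a·ρ·cp / (η·t_res) = [28.3 × 964 × 2087] / [1168 × 114.48] = 425.809 s⁻²
γ̇_max = √425.809 = 20.6351 s⁻¹
N_max = γ̇_max·h / (π·D) = 20.6351 · 0.00234 / (π · 0.0831) = 0.184958 rev/s = 11.0975 rpm

value=11.10 rpm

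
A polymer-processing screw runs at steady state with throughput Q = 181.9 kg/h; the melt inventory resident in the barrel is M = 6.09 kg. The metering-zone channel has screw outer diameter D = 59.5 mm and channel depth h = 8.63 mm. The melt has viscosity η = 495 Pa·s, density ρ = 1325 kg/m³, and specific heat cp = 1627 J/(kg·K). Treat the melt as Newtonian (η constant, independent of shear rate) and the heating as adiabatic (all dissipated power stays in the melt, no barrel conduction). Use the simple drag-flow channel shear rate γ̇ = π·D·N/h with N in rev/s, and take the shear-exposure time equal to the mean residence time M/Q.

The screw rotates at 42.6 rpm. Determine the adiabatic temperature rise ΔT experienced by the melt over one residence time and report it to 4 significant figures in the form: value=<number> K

value=6.545 K

Q_s = Q / 3600 = 181.9 / 3600 = 0.0505278 kg/s
t_res = M / Q_s = 6.09 / 0.0505278 = 120.528 s
Geometry in metres: D = 59.5 mm → 0.0595 m, h = 8.63 mm → 0.00863 m; screw speed N = 42.6 rpm = 0.71 rev/s
Shear rate: γ̇ = πDN/h = π·0.0595·0.71/0.00863 = 15.3785 s⁻¹
ΔT = η·γ̇²·t_res / (ρ·cp) = 495 · (15.3785)² · 120.528 / (1325 · 1627) = 6.54512 K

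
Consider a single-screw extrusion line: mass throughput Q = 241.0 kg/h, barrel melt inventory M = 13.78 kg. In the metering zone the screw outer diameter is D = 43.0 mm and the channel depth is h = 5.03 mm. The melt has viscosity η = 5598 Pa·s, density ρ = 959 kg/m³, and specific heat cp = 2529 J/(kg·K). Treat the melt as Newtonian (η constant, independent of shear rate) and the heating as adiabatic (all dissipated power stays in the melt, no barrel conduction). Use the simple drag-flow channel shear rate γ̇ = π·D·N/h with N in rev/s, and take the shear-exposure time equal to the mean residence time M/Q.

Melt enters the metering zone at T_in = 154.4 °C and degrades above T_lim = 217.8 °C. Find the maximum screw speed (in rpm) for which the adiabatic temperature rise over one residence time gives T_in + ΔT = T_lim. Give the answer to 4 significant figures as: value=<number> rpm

value=25.81 rpm

Convert throughput: Q = 241.0 kg/h = 241.0/3600 = 0.0669444 kg/s
t_res = M / Q_s = 13.78 ÷ 0.0669444 = 205.842 s
Convert to metres: D = 0.043 m, h = 0.00503 m
ΔT_a = T_lim − T_in = 217.8 °C − 154.4 °C = 63.4 K
γ̇_max² = ΔT_a·ρ·cp / (η·t_res) = [63.4 × 959 × 2529] / [5598 × 205.842] = 133.441 s⁻²
Take the square root: γ̇_max = √(133.441) = 11.5517 s⁻¹
Solve γ̇ = πDN/h for N: N_max = γ̇_max·h/(π·D) = 11.5517 × 0.00503 / (π × 0.043) = 0.430125 rev/s = 25.8075 rpm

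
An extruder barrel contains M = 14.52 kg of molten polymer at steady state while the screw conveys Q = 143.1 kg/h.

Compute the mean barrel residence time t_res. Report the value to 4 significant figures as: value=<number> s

Throughput in SI: Q_s = 143.1 kg/h ÷ 3600 s/h = 0.03975 kg/s
t_res = M / Q_s = 14.52 ÷ 0.03975 = 365.283 s

value=365.3 s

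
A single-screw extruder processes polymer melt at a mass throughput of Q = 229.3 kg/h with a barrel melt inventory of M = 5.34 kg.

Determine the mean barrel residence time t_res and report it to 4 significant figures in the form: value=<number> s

value=83.84 s

Convert throughput: Q = 229.3 kg/h = 229.3/3600 = 0.0636944 kg/s
Mean residence time: t_res = M/Q_s = 5.34 kg / 0.0636944 kg/s = 83.8378 s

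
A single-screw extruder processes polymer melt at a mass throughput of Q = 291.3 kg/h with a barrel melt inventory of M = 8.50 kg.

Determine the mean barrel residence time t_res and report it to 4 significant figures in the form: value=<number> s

Throughput in SI: Q_s = 291.3 kg/h ÷ 3600 s/h = 0.0809167 kg/s
Mean residence time: t_res = M/Q_s = 8.50 kg / 0.0809167 kg/s = 105.046 s

value=105.0 s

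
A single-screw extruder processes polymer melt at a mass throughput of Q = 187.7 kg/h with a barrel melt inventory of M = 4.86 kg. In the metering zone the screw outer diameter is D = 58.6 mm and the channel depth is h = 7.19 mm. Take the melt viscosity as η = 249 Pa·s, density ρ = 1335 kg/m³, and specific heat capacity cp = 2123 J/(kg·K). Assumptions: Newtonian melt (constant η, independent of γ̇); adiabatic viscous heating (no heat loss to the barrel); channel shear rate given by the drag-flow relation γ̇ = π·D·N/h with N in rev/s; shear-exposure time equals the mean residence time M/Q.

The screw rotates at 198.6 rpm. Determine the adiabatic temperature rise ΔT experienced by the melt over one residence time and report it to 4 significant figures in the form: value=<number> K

value=58.82 K

Throughput in SI: Q_s = 187.7 kg/h ÷ 3600 s/h = 0.0521389 kg/s
t_res = M / Q_s = 4.86 / 0.0521389 = 93.2126 s
Convert to SI: D = 0.0586 m, h = 0.00719 m, N = 198.6/60 = 3.31 rev/s
γ̇ = π·D·N / h = π · 0.0586 · 3.31 / 0.00719 = 84.7513 s⁻¹
Adiabatic rise: ΔT = η γ̇² t_res / (ρ cp) = 249·(84.7513)²·93.2126 / (1335·2123) = 58.8215 K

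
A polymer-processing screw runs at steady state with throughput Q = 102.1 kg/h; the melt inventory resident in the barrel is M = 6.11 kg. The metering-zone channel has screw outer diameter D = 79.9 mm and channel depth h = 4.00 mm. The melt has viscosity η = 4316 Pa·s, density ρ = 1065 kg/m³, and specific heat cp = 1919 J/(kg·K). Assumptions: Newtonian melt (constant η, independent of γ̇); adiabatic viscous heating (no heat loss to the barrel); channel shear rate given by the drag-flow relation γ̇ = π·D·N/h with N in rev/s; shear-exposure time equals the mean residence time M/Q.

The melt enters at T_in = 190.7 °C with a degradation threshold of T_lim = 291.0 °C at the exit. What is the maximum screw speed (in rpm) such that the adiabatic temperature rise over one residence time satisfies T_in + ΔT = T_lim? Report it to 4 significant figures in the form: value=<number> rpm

Throughput in SI: Q_s = 102.1 kg/h ÷ 3600 s/h = 0.0283611 kg/s
t_res = M / Q_s = 6.11 ÷ 0.0283611 = 215.436 s
D = 79.9 mm = 0.0799 m;  h = 4.00 mm = 0.004 m
Allowable rise: ΔT_a = T_lim − T_in = 291.0 − 190.7 = 100.3 K
γ̇_max² = ΔT_a·ρ·cp/(η·t_res) = 100.3·1065·1919/(4316·215.436) = 220.458 s⁻²
γ̇_max = sqrt(220.458) = 14.8478 s⁻¹
Solve γ̇ = πDN/h for N: N_max = γ̇_max·h/(π·D) = 14.8478 × 0.004 / (π × 0.0799) = 0.236606 rev/s = 14.1964 rpm

value=14.20 rpm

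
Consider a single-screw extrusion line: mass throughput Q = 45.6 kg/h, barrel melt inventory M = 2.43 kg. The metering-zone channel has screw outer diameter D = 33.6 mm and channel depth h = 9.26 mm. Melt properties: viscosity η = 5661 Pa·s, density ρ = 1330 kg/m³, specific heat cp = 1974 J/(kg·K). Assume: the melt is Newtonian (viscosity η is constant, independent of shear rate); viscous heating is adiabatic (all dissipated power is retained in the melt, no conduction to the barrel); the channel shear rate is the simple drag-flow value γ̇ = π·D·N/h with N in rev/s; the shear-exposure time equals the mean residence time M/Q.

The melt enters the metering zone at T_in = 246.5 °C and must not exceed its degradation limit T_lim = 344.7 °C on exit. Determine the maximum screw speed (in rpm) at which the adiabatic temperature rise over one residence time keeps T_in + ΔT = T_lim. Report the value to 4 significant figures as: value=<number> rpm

Q_s = Q / 3600 = 45.6 / 3600 = 0.0126667 kg/s
t_res = M / Q_s = 2.43 ÷ 0.0126667 = 191.842 s
Convert to metres: D = 0.0336 m, h = 0.00926 m
ΔT_a = T_lim − T_in = 344.7 °C − 246.5 °C = 98.2 K
γ̇_max² = ΔT_a·ρ·cp/(η·t_res) = 98.2·1330·1974/(5661·191.842) = 237.396 s⁻²
γ̇_max = sqrt(237.396) = 15.4077 s⁻¹
Solve γ̇ = πDN/h for N: N_max = γ̇_max·h/(π·D) = 15.4077 × 0.00926 / (π × 0.0336) = 1.35163 rev/s = 81.0979 rpm

value=81.10 rpm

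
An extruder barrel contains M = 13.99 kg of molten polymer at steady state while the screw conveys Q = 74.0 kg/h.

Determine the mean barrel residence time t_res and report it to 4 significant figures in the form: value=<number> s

value=680.6 s

Convert throughput: Q = 74.0 kg/h = 74.0/3600 = 0.0205556 kg/s
t_res = M / Q_s = 13.99 / 0.0205556 = 680.595 s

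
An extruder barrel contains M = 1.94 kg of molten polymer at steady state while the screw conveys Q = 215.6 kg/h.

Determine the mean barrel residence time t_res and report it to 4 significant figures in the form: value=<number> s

value=32.39 s

Throughput in SI: Q_s = 215.6 kg/h ÷ 3600 s/h = 0.0598889 kg/s
t_res = M / Q_s = 1.94 ÷ 0.0598889 = 32.3933 s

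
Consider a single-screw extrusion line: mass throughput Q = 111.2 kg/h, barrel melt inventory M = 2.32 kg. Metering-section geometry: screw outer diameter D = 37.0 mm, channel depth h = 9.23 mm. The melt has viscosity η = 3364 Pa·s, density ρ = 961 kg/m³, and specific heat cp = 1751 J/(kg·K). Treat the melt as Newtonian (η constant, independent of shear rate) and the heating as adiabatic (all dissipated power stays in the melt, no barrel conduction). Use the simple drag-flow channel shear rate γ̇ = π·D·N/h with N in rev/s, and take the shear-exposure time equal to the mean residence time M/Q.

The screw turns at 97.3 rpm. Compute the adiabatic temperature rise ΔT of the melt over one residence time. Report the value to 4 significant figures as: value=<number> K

Throughput in SI: Q_s = 111.2 kg/h ÷ 3600 s/h = 0.0308889 kg/s
t_res = M / Q_s = 2.32 ÷ 0.0308889 = 75.1079 s
Geometry in metres: D = 37.0 mm → 0.037 m, h = 9.23 mm → 0.00923 m; screw speed N = 97.3 rpm = 1.62167 rev/s
Shear rate: γ̇ = πDN/h = π·0.037·1.62167/0.00923 = 20.4226 s⁻¹
Adiabatic rise: ΔT = η γ̇² t_res / (ρ cp) = 3364·(20.4226)²·75.1079 / (961·1751) = 62.6261 K

value=62.63 K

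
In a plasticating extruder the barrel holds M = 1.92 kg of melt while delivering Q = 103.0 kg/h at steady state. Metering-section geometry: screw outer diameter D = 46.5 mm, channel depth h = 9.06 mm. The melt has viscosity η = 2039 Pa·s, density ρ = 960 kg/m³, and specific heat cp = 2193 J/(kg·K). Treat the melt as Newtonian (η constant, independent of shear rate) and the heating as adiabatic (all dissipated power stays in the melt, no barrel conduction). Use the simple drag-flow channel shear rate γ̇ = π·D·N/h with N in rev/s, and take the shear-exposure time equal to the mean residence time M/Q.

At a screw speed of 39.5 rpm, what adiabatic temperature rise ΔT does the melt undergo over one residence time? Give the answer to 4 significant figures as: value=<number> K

value=7.323 K

Throughput in SI: Q_s = 103.0 kg/h ÷ 3600 s/h = 0.0286111 kg/s
Mean residence time: t_res = M/Q_s = 1.92 kg / 0.0286111 kg/s = 67.1068 s
Geometry in metres: D = 46.5 mm → 0.0465 m, h = 9.06 mm → 0.00906 m; screw speed N = 39.5 rpm = 0.658333 rev/s
Shear rate: γ̇ = πDN/h = π·0.0465·0.658333/0.00906 = 10.615 s⁻¹
ΔT = η·γ̇²·t_res/(ρ·cp) = [2039 × 10.615² × 67.1068] / [960 × 2193] = 7.32343 K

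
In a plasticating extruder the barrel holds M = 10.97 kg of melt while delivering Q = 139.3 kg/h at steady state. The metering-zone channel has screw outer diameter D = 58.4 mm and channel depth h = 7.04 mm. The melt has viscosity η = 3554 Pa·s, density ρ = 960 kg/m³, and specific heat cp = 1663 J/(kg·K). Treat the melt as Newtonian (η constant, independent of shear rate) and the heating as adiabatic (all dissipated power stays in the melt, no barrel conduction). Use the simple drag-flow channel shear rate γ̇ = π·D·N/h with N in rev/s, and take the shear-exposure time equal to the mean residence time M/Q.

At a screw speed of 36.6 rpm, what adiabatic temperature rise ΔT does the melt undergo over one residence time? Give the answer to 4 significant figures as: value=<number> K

value=159.5 K

Q_s = Q / 3600 = 139.3 / 3600 = 0.0386944 kg/s
t_res = M / Q_s = 10.97 ÷ 0.0386944 = 283.503 s
Convert to SI: D = 0.0584 m, h = 0.00704 m, N = 36.6/60 = 0.61 rev/s
γ̇ = π D N / h = (π)(0.0584)(0.61) / 0.00704 = 15.8972 s⁻¹
Adiabatic rise: ΔT = η γ̇² t_res / (ρ cp) = 3554·(15.8972)²·283.503 / (960·1663) = 159.497 K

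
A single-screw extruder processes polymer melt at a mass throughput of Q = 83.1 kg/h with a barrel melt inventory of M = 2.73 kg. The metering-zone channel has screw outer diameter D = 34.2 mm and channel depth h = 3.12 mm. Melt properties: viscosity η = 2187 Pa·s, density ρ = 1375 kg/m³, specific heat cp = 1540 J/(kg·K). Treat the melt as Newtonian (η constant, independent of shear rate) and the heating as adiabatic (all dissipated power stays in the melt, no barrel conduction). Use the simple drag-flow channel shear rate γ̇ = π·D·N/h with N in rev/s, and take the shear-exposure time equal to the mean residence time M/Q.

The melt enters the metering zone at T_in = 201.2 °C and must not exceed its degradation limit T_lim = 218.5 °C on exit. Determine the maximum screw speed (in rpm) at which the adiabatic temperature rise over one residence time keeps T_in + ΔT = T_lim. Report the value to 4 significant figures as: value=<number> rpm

Convert throughput: Q = 83.1 kg/h = 83.1/3600 = 0.0230833 kg/s
t_res = M / Q_s = 2.73 / 0.0230833 = 118.267 s
Convert to metres: D = 0.0342 m, h = 0.00312 m
ΔT_a = T_lim − T_in = 218.5 − 201.2 = 17.3 K
Invert ΔT = ηγ̇²t_res/(ρcp) for γ̇: γ̇_max² = ΔT_a ρ cp / (η t_res) = 17.3·1375·1540 / (2187·118.267) = 141.63 s⁻²
Take the square root: γ̇_max = √(141.63) = 11.9009 s⁻¹
N_max = γ̇_max·h / (π·D) = 11.9009 · 0.00312 / (π · 0.0342) = 0.345587 rev/s = 20.7352 rpm

value=20.74 rpm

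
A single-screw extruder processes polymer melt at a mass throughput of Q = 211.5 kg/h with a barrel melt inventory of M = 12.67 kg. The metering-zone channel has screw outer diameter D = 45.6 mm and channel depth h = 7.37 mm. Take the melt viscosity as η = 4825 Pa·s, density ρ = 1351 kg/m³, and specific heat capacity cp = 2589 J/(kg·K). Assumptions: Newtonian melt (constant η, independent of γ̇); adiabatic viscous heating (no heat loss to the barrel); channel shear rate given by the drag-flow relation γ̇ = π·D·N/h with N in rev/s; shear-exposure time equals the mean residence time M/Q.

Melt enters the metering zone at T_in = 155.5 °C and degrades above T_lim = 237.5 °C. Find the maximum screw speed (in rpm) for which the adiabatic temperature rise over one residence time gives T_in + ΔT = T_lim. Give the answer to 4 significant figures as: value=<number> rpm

Throughput in SI: Q_s = 211.5 kg/h ÷ 3600 s/h = 0.05875 kg/s
Mean residence time: t_res = M/Q_s = 12.67 kg / 0.05875 kg/s = 215.66 s
Geometry in SI: D = 45.6 mm → 0.0456 m, h = 7.37 mm → 0.00737 m
ΔT_a = T_lim − T_in = 237.5 °C − 155.5 °C = 82 K
Invert ΔT = ηγ̇²t_res/(ρcp) for γ̇: γ̇_max² = ΔT_a ρ cp / (η t_res) = 82·1351·2589 / (4825·215.66) = 275.636 s⁻²
γ̇_max = √275.636 = 16.6023 s⁻¹
N_max = γ̇_max·h / (π·D) = 16.6023 · 0.00737 / (π · 0.0456) = 0.854123 rev/s = 51.2474 rpm

value=51.25 rpm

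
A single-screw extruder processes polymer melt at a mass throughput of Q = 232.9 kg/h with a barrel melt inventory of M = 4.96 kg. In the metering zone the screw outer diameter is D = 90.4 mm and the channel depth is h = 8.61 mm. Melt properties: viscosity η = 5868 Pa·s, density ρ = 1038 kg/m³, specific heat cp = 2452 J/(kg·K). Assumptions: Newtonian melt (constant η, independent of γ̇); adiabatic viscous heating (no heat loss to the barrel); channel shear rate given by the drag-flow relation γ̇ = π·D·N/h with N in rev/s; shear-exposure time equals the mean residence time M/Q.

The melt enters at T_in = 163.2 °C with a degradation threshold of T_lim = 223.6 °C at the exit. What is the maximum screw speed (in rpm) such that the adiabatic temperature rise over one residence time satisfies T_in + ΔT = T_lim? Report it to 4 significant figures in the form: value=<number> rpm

Q_s = Q / 3600 = 232.9 / 3600 = 0.0646944 kg/s
Mean residence time: t_res = M/Q_s = 4.96 kg / 0.0646944 kg/s = 76.6681 s
Convert to metres: D = 0.0904 m, h = 0.00861 m
ΔT_a = T_lim − T_in = 223.6 − 163.2 = 60.4 K
γ̇_max² = ΔT_a·ρ·cp / (η·t_res) = [60.4 × 1038 × 2452] / [5868 × 76.6681] = 341.704 s⁻²
Take the square root: γ̇_max = √(341.704) = 18.4852 s⁻¹
N_max = γ̇_max h / (πD) = 18.4852·0.00861/(π·0.0904) = 0.560415 rev/s → ×60 = 33.6249 rpm

value=33.62 rpm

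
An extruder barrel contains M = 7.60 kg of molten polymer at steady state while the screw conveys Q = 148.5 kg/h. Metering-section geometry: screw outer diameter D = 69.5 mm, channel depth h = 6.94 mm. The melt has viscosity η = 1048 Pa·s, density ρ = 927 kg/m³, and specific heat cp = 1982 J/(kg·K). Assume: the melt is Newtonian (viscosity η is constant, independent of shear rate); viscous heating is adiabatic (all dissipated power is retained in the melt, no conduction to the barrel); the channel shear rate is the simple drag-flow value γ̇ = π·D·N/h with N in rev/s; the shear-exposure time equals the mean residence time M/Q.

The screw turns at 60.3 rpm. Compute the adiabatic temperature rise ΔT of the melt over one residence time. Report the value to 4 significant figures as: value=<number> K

value=105.1 K

Throughput in SI: Q_s = 148.5 kg/h ÷ 3600 s/h = 0.04125 kg/s
t_res = M / Q_s = 7.60 / 0.04125 = 184.242 s
Convert to SI: D = 0.0695 m, h = 0.00694 m, N = 60.3/60 = 1.005 rev/s
γ̇ = π D N / h = (π)(0.0695)(1.005) / 0.00694 = 31.6185 s⁻¹
ΔT = η·γ̇²·t_res/(ρ·cp) = [1048 × 31.6185² × 184.242] / [927 × 1982] = 105.063 K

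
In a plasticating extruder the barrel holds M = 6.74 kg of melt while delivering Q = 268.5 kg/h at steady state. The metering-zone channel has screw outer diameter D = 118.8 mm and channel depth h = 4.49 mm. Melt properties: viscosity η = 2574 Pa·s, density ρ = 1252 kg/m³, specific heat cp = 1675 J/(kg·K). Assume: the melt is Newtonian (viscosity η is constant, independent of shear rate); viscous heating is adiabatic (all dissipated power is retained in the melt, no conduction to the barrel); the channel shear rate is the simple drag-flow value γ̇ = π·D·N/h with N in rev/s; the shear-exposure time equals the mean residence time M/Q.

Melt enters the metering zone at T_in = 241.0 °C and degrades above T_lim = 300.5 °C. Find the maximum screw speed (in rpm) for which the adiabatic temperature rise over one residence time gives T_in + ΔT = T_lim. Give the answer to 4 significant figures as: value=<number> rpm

Throughput in SI: Q_s = 268.5 kg/h ÷ 3600 s/h = 0.0745833 kg/s
t_res = M / Q_s = 6.74 ÷ 0.0745833 = 90.3687 s
Geometry in SI: D = 118.8 mm → 0.1188 m, h = 4.49 mm → 0.00449 m
ΔT_a = T_lim − T_in = 300.5 °C − 241.0 °C = 59.5 K
Invert ΔT = ηγ̇²t_res/(ρcp) for γ̇: γ̇_max² = ΔT_a ρ cp / (η t_res) = 59.5·1252·1675 / (2574·90.3687) = 536.426 s⁻²
Take the square root: γ̇_max = √(536.426) = 23.1609 s⁻¹
N_max = γ̇_max h / (πD) = 23.1609·0.00449/(π·0.1188) = 0.278634 rev/s → ×60 = 16.7181 rpm

value=16.72 rpm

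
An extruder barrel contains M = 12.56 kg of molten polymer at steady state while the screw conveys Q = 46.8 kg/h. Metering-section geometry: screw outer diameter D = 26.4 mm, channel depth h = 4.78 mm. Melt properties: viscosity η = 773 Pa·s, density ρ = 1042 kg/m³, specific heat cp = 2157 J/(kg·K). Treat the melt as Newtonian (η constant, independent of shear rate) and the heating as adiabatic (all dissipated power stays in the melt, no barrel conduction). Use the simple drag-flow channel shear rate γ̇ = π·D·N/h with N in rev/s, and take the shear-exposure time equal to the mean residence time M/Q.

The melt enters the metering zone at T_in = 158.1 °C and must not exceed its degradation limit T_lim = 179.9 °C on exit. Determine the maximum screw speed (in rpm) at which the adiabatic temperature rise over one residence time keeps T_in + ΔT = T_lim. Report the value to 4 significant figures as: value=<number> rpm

Convert throughput: Q = 46.8 kg/h = 46.8/3600 = 0.013 kg/s
t_res = M / Q_s = 12.56 ÷ 0.013 = 966.154 s
D = 26.4 mm = 0.0264 m;  h = 4.78 mm = 0.00478 m
Allowable rise: ΔT_a = T_lim − T_in = 179.9 − 158.1 = 21.8 K
Invert ΔT = ηγ̇²t_res/(ρcp) for γ̇: γ̇_max² = ΔT_a ρ cp / (η t_res) = 21.8·1042·2157 / (773·966.154) = 65.6068 s⁻²
γ̇_max = sqrt(65.6068) = 8.0998 s⁻¹
Solve γ̇ = πDN/h for N: N_max = γ̇_max·h/(π·D) = 8.0998 × 0.00478 / (π × 0.0264) = 0.466819 rev/s = 28.0091 rpm

value=28.01 rpm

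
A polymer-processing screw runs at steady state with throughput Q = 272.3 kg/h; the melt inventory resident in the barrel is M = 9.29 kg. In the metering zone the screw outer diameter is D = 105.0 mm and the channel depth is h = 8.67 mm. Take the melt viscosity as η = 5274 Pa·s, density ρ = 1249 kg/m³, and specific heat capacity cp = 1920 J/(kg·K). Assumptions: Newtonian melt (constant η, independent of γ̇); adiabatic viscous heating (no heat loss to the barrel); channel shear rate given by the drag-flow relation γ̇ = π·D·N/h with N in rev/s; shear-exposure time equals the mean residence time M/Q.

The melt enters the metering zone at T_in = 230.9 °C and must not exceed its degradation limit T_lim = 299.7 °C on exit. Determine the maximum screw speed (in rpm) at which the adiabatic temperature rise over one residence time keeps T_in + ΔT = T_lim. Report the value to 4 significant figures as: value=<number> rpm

Q_s = Q / 3600 = 272.3 / 3600 = 0.0756389 kg/s
t_res = M / Q_s = 9.29 / 0.0756389 = 122.82 s
Geometry in SI: D = 105.0 mm → 0.105 m, h = 8.67 mm → 0.00867 m
Allowable rise: ΔT_a = T_lim − T_in = 299.7 − 230.9 = 68.8 K
Invert ΔT = ηγ̇²t_res/(ρcp) for γ̇: γ̇_max² = ΔT_a ρ cp / (η t_res) = 68.8·1249·1920 / (5274·122.82) = 254.707 s⁻²
Take the square root: γ̇_max = √(254.707) = 15.9596 s⁻¹
N_max = γ̇_max·h / (π·D) = 15.9596 · 0.00867 / (π · 0.105) = 0.41947 rev/s = 25.1682 rpm

value=25.17 rpm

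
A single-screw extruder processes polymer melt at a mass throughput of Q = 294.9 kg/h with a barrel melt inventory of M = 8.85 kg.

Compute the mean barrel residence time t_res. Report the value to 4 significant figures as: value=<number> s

Convert throughput: Q = 294.9 kg/h = 294.9/3600 = 0.0819167 kg/s
t_res = M / Q_s = 8.85 / 0.0819167 = 108.037 s

value=108.0 s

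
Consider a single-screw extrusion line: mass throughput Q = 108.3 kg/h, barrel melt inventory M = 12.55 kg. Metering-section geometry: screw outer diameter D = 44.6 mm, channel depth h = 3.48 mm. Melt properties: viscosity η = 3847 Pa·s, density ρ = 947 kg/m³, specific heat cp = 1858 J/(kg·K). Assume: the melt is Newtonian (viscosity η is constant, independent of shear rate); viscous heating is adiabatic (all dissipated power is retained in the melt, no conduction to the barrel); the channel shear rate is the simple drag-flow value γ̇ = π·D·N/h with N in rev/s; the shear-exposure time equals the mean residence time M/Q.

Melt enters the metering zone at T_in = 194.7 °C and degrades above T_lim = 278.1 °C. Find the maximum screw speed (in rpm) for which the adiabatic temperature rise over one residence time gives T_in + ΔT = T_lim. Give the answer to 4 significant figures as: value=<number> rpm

value=14.25 rpm

Throughput in SI: Q_s = 108.3 kg/h ÷ 3600 s/h = 0.0300833 kg/s
t_res = M / Q_s = 12.55 ÷ 0.0300833 = 417.175 s
Geometry in SI: D = 44.6 mm → 0.0446 m, h = 3.48 mm → 0.00348 m
Allowable rise: ΔT_a = T_lim − T_in = 278.1 − 194.7 = 83.4 K
γ̇_max² = ΔT_a·ρ·cp/(η·t_res) = 83.4·947·1858/(3847·417.175) = 91.437 s⁻²
Take the square root: γ̇_max = √(91.437) = 9.56227 s⁻¹
N_max = γ̇_max·h / (π·D) = 9.56227 · 0.00348 / (π · 0.0446) = 0.237496 rev/s = 14.2497 rpm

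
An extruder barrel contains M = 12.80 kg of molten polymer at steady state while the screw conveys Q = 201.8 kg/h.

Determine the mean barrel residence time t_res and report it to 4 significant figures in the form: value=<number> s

value=228.3 s

Throughput in SI: Q_s = 201.8 kg/h ÷ 3600 s/h = 0.0560556 kg/s
t_res = M / Q_s = 12.80 / 0.0560556 = 228.345 s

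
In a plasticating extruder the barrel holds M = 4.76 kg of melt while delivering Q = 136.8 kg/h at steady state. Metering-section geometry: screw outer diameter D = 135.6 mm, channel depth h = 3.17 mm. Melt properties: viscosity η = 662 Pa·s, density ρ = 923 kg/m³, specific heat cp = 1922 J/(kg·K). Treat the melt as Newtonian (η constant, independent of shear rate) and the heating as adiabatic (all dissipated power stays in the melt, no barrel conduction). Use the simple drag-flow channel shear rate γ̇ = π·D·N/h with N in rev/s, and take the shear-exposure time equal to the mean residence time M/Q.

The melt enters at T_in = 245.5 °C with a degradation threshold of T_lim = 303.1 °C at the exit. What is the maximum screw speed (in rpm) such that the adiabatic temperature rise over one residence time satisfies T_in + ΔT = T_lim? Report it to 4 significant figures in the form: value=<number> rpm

value=15.67 rpm

Q_s = Q / 3600 = 136.8 / 3600 = 0.038 kg/s
t_res = M / Q_s = 4.76 / 0.038 = 125.263 s
D = 135.6 mm = 0.1356 m;  h = 3.17 mm = 0.00317 m
ΔT_a = T_lim − T_in = 303.1 − 245.5 = 57.6 K
γ̇_max² = ΔT_a·ρ·cp/(η·t_res) = 57.6·923·1922/(662·125.263) = 1232.24 s⁻²
γ̇_max = √1232.24 = 35.1033 s⁻¹
N_max = γ̇_max h / (πD) = 35.1033·0.00317/(π·0.1356) = 0.261215 rev/s → ×60 = 15.6729 rpm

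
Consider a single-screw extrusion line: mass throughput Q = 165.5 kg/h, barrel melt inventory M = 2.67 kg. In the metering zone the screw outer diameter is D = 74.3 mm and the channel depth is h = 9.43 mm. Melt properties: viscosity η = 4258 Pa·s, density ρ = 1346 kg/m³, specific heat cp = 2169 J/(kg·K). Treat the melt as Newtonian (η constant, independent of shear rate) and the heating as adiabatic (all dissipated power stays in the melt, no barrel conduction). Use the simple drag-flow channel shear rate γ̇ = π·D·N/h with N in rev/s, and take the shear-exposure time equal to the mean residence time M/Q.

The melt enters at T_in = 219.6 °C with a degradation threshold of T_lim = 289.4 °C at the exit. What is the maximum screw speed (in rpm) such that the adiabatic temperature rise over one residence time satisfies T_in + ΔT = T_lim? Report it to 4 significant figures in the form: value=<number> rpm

Convert throughput: Q = 165.5 kg/h = 165.5/3600 = 0.0459722 kg/s
t_res = M / Q_s = 2.67 / 0.0459722 = 58.0785 s
D = 74.3 mm = 0.0743 m;  h = 9.43 mm = 0.00943 m
Allowable rise: ΔT_a = T_lim − T_in = 289.4 − 219.6 = 69.8 K
γ̇_max² = ΔT_a·ρ·cp/(η·t_res) = 69.8·1346·2169/(4258·58.0785) = 824.022 s⁻²
Take the square root: γ̇_max = √(824.022) = 28.7058 s⁻¹
Solve γ̇ = πDN/h for N: N_max = γ̇_max·h/(π·D) = 28.7058 × 0.00943 / (π × 0.0743) = 1.15969 rev/s = 69.5815 rpm

value=69.58 rpm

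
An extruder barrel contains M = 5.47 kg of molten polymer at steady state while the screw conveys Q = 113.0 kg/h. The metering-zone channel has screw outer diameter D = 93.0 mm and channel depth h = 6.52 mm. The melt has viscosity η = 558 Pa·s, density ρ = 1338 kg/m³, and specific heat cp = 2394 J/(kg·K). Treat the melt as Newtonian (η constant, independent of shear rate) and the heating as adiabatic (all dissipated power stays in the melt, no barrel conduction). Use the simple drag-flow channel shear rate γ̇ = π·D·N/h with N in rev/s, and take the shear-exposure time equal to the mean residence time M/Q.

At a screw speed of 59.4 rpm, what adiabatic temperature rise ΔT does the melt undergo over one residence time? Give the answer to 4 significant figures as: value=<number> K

Throughput in SI: Q_s = 113.0 kg/h ÷ 3600 s/h = 0.0313889 kg/s
t_res = M / Q_s = 5.47 ÷ 0.0313889 = 174.265 s
Convert to SI: D = 0.093 m, h = 0.00652 m, N = 59.4/60 = 0.99 rev/s
γ̇ = π D N / h = (π)(0.093)(0.99) / 0.00652 = 44.363 s⁻¹
ΔT = η·γ̇²·t_res / (ρ·cp) = 558 · (44.363)² · 174.265 / (1338 · 2394) = 59.7456 K

value=59.75 K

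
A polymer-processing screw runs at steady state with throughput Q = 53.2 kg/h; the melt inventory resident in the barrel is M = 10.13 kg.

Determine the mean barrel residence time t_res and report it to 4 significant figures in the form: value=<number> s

value=685.5 s

Throughput in SI: Q_s = 53.2 kg/h ÷ 3600 s/h = 0.0147778 kg/s
t_res = M / Q_s = 10.13 / 0.0147778 = 685.489 s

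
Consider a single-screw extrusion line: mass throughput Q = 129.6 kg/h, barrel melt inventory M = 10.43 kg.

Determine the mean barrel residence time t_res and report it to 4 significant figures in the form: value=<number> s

Q_s = Q / 3600 = 129.6 / 3600 = 0.036 kg/s
t_res = M / Q_s = 10.43 ÷ 0.036 = 289.722 s

value=289.7 s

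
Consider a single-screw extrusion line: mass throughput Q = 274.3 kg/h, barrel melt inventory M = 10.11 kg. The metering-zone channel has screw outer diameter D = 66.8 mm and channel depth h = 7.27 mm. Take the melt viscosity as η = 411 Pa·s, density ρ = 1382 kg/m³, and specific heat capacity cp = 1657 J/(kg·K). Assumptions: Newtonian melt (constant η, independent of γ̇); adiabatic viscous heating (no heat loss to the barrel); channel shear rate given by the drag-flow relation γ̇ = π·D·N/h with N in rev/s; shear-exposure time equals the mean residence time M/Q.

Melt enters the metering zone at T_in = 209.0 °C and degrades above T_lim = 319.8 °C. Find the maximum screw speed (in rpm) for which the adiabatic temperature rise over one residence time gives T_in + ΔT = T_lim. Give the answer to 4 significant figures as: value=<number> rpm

value=141.8 rpm

Convert throughput: Q = 274.3 kg/h = 274.3/3600 = 0.0761944 kg/s
t_res = M / Q_s = 10.11 ÷ 0.0761944 = 132.687 s
Convert to metres: D = 0.0668 m, h = 0.00727 m
Allowable rise: ΔT_a = T_lim − T_in = 319.8 − 209.0 = 110.8 K
γ̇_max² = ΔT_a·ρ·cp/(η·t_res) = 110.8·1382·1657/(411·132.687) = 4652.65 s⁻²
Take the square root: γ̇_max = √(4652.65) = 68.2104 s⁻¹
Solve γ̇ = πDN/h for N: N_max = γ̇_max·h/(π·D) = 68.2104 × 0.00727 / (π × 0.0668) = 2.36297 rev/s = 141.778 rpm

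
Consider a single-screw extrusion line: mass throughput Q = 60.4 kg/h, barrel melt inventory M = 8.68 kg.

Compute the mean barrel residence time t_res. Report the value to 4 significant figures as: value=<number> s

Throughput in SI: Q_s = 60.4 kg/h ÷ 3600 s/h = 0.0167778 kg/s
Mean residence time: t_res = M/Q_s = 8.68 kg / 0.0167778 kg/s = 517.351 s

value=517.4 s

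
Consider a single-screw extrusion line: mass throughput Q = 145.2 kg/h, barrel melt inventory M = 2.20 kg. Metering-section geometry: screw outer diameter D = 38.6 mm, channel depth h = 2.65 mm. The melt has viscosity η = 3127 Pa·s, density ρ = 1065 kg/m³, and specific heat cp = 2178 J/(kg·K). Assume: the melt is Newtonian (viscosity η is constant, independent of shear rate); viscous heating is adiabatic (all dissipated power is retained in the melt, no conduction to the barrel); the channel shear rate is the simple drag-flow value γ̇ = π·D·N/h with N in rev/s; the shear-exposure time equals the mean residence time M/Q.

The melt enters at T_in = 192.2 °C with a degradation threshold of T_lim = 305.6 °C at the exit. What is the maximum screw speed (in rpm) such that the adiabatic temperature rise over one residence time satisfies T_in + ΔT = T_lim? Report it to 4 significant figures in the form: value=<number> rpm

value=51.49 rpm

Q_s = Q / 3600 = 145.2 / 3600 = 0.0403333 kg/s
t_res = M / Q_s = 2.20 ÷ 0.0403333 = 54.5455 s
Convert to metres: D = 0.0386 m, h = 0.00265 m
ΔT_a = T_lim − T_in = 305.6 − 192.2 = 113.4 K
γ̇_max² = ΔT_a·ρ·cp / (η·t_res) = [113.4 × 1065 × 2178] / [3127 × 54.5455] = 1542.18 s⁻²
γ̇_max = sqrt(1542.18) = 39.2706 s⁻¹
N_max = γ̇_max h / (πD) = 39.2706·0.00265/(π·0.0386) = 0.858175 rev/s → ×60 = 51.4905 rpm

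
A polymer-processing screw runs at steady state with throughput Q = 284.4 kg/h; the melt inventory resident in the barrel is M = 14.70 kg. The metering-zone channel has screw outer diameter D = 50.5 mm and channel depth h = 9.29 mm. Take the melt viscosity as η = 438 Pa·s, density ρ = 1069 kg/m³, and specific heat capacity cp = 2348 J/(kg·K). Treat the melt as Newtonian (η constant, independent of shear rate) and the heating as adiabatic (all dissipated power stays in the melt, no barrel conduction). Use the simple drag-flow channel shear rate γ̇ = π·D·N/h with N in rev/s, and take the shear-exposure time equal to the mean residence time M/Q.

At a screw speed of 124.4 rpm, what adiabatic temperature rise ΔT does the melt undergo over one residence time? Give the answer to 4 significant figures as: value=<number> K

value=40.71 K

Convert throughput: Q = 284.4 kg/h = 284.4/3600 = 0.079 kg/s
t_res = M / Q_s = 14.70 ÷ 0.079 = 186.076 s
Convert to SI: D = 0.0505 m, h = 0.00929 m, N = 124.4/60 = 2.07333 rev/s
γ̇ = π D N / h = (π)(0.0505)(2.07333) / 0.00929 = 35.4075 s⁻¹
Adiabatic rise: ΔT = η γ̇² t_res / (ρ cp) = 438·(35.4075)²·186.076 / (1069·2348) = 40.7078 K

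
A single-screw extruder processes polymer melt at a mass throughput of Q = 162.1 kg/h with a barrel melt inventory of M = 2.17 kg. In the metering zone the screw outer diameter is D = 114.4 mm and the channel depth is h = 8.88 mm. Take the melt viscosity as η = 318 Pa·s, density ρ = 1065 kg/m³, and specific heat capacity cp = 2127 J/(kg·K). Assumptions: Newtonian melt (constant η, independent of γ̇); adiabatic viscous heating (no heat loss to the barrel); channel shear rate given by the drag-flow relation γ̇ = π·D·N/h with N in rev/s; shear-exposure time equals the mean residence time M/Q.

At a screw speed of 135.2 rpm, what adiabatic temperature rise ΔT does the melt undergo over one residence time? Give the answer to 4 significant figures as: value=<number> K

value=56.27 K

Convert throughput: Q = 162.1 kg/h = 162.1/3600 = 0.0450278 kg/s
Mean residence time: t_res = M/Q_s = 2.17 kg / 0.0450278 kg/s = 48.1925 s
Geometry in metres: D = 114.4 mm → 0.1144 m, h = 8.88 mm → 0.00888 m; screw speed N = 135.2 rpm = 2.25333 rev/s
Shear rate: γ̇ = πDN/h = π·0.1144·2.25333/0.00888 = 91.1986 s⁻¹
Adiabatic rise: ΔT = η γ̇² t_res / (ρ cp) = 318·(91.1986)²·48.1925 / (1065·2127) = 56.2686 K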